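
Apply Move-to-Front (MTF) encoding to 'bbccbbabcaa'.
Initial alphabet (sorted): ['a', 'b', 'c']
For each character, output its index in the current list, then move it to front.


MTF encoding:
'b': index 1 in ['a', 'b', 'c'] -> ['b', 'a', 'c']
'b': index 0 in ['b', 'a', 'c'] -> ['b', 'a', 'c']
'c': index 2 in ['b', 'a', 'c'] -> ['c', 'b', 'a']
'c': index 0 in ['c', 'b', 'a'] -> ['c', 'b', 'a']
'b': index 1 in ['c', 'b', 'a'] -> ['b', 'c', 'a']
'b': index 0 in ['b', 'c', 'a'] -> ['b', 'c', 'a']
'a': index 2 in ['b', 'c', 'a'] -> ['a', 'b', 'c']
'b': index 1 in ['a', 'b', 'c'] -> ['b', 'a', 'c']
'c': index 2 in ['b', 'a', 'c'] -> ['c', 'b', 'a']
'a': index 2 in ['c', 'b', 'a'] -> ['a', 'c', 'b']
'a': index 0 in ['a', 'c', 'b'] -> ['a', 'c', 'b']


Output: [1, 0, 2, 0, 1, 0, 2, 1, 2, 2, 0]


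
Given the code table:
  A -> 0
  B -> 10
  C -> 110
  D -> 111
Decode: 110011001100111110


Decoding:
110 -> C
0 -> A
110 -> C
0 -> A
110 -> C
0 -> A
111 -> D
110 -> C


Result: CACACADC


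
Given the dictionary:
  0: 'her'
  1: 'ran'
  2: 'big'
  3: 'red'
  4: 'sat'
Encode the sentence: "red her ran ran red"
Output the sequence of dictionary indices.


Look up each word in the dictionary:
  'red' -> 3
  'her' -> 0
  'ran' -> 1
  'ran' -> 1
  'red' -> 3

Encoded: [3, 0, 1, 1, 3]


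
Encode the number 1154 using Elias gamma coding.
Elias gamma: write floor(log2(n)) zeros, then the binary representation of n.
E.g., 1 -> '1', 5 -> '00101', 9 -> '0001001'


num_bits = floor(log2(1154)) + 1 = 11
leading_zeros = num_bits - 1 = 10
binary(1154) = 10010000010

Elias gamma(1154) = '0000000000' + '10010000010' = 000000000010010000010 (21 bits)


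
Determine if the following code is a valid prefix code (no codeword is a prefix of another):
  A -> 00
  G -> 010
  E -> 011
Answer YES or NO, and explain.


Checking each pair (does one codeword prefix another?):
  A='00' vs G='010': no prefix
  A='00' vs E='011': no prefix
  G='010' vs A='00': no prefix
  G='010' vs E='011': no prefix
  E='011' vs A='00': no prefix
  E='011' vs G='010': no prefix
No violation found over all pairs.

YES -- this is a valid prefix code. No codeword is a prefix of any other codeword.


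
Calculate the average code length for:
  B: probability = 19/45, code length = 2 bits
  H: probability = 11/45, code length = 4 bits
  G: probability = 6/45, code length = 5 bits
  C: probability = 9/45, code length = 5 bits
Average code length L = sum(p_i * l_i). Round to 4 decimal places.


Weighted contributions p_i * l_i:
  B: (19/45) * 2 = 38/45
  H: (11/45) * 4 = 44/45
  G: (6/45) * 5 = 30/45
  C: (9/45) * 5 = 45/45
Sum = (38 + 44 + 30 + 45)/45 = 157/45

L = 157/45 = 3.4889 bits/symbol


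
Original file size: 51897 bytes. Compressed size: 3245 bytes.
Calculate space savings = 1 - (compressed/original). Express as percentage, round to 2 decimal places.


ratio = compressed/original = 3245/51897 = 0.062528
savings = 1 - ratio = 1 - 0.062528 = 0.937472
as a percentage: 0.937472 * 100 = 93.75%

Space savings = 1 - 3245/51897 = 93.75%


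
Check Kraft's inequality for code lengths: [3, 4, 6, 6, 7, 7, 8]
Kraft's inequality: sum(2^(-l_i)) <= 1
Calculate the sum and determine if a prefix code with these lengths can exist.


Sum = 2^(-3) + 2^(-4) + 2^(-6) + 2^(-6) + 2^(-7) + 2^(-7) + 2^(-8)
    = 0.125 + 0.0625 + 0.015625 + 0.015625 + 0.0078125 + 0.0078125 + 0.00390625
    = 61/256 = 0.23828125
Since 0.23828125 <= 1, Kraft's inequality IS satisfied.
A prefix code with these lengths CAN exist.

Kraft sum = 0.23828125. Satisfied.


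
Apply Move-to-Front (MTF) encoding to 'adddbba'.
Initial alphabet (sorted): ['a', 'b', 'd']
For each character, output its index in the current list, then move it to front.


MTF encoding:
'a': index 0 in ['a', 'b', 'd'] -> ['a', 'b', 'd']
'd': index 2 in ['a', 'b', 'd'] -> ['d', 'a', 'b']
'd': index 0 in ['d', 'a', 'b'] -> ['d', 'a', 'b']
'd': index 0 in ['d', 'a', 'b'] -> ['d', 'a', 'b']
'b': index 2 in ['d', 'a', 'b'] -> ['b', 'd', 'a']
'b': index 0 in ['b', 'd', 'a'] -> ['b', 'd', 'a']
'a': index 2 in ['b', 'd', 'a'] -> ['a', 'b', 'd']


Output: [0, 2, 0, 0, 2, 0, 2]


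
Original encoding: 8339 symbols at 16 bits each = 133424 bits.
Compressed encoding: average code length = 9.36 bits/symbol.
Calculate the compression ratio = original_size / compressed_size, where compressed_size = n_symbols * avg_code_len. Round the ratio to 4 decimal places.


original_size = n_symbols * orig_bits = 8339 * 16 = 133424 bits
compressed_size = n_symbols * avg_code_len = 8339 * 9.36 = 78053.04 bits
ratio = original_size / compressed_size = 133424 / 78053.04 = 1.7094

Compression ratio = 1.7094


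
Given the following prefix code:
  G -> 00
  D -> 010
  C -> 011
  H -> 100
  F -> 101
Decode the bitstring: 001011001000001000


Decoding step by step:
Bits 00 -> G
Bits 101 -> F
Bits 100 -> H
Bits 100 -> H
Bits 00 -> G
Bits 010 -> D
Bits 00 -> G


Decoded message: GFHHGDG


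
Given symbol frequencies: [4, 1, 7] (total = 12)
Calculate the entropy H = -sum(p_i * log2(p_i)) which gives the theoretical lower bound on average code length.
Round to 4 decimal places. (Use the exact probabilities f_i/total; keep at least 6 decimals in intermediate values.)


Per-symbol terms -p_i * log2(p_i) with p_i = f_i/12:
  p = 4/12 = 0.333333: log2(p) = -1.584963, -p*log2(p) = 0.528321
  p = 1/12 = 0.083333: log2(p) = -3.584963, -p*log2(p) = 0.298747
  p = 7/12 = 0.583333: log2(p) = -0.777608, -p*log2(p) = 0.453604
H = 0.528321 + 0.298747 + 0.453604 = 1.280672

H = 1.2807 bits/symbol


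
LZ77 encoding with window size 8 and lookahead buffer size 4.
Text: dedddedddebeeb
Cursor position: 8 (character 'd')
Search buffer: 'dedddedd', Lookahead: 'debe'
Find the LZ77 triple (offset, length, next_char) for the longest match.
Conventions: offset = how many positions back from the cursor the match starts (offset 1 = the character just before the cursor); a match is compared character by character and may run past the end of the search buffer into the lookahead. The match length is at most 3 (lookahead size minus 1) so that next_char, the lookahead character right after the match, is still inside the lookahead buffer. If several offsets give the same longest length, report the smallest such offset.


Try each offset into the search buffer:
  offset=1 (pos 7, char 'd'): match length 1
  offset=2 (pos 6, char 'd'): match length 1
  offset=3 (pos 5, char 'e'): match length 0
  offset=4 (pos 4, char 'd'): match length 2
  offset=5 (pos 3, char 'd'): match length 1
  offset=6 (pos 2, char 'd'): match length 1
  offset=7 (pos 1, char 'e'): match length 0
  offset=8 (pos 0, char 'd'): match length 2
Longest match has length 2, found at offsets 4, 8; take the smallest, offset 4.
next_char = character at position 8 + 2 = 10 -> 'b'

Best match: offset=4, length=2 (matching 'de' starting at position 4)
LZ77 triple: (4, 2, 'b')


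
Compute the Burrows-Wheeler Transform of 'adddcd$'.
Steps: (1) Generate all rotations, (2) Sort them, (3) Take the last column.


Rotations (sorted):
  0: $adddcd -> last char: d
  1: adddcd$ -> last char: $
  2: cd$addd -> last char: d
  3: d$adddc -> last char: c
  4: dcd$add -> last char: d
  5: ddcd$ad -> last char: d
  6: dddcd$a -> last char: a


BWT = d$dcdda


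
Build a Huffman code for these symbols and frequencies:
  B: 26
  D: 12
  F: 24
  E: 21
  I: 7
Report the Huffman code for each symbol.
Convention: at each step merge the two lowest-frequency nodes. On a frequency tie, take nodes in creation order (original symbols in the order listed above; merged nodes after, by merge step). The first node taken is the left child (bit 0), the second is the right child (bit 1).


Huffman tree construction:
Step 1: Merge I(7) + D(12) = 19
Step 2: Merge (I+D)(19) + E(21) = 40
Step 3: Merge F(24) + B(26) = 50
Step 4: Merge ((I+D)+E)(40) + (F+B)(50) = 90
Read each symbol's code off the tree from the root (left child = 0, right child = 1).

Codes:
  B: 11 (length 2)
  D: 001 (length 3)
  F: 10 (length 2)
  E: 01 (length 2)
  I: 000 (length 3)
Average code length: 199/90 = 2.2111 bits/symbol


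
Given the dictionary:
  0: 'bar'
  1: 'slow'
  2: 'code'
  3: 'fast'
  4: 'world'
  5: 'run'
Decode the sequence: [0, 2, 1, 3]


Look up each index in the dictionary:
  0 -> 'bar'
  2 -> 'code'
  1 -> 'slow'
  3 -> 'fast'

Decoded: "bar code slow fast"


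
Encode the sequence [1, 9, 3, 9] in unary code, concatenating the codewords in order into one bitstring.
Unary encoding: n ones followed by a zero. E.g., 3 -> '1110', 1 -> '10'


Encode each number as n ones followed by a terminating 0:
  1 -> 10 (2 bits)
  9 -> 1111111110 (10 bits)
  3 -> 1110 (4 bits)
  9 -> 1111111110 (10 bits)
Total length = 2 + 10 + 4 + 10 = 26 bits.

Unary([1, 9, 3, 9]) = 10111111111011101111111110 (26 bits)


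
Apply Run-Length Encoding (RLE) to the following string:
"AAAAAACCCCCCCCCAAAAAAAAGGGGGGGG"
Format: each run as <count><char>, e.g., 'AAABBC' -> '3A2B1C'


Scanning runs left to right:
  i=0: run of 'A' x 6 -> '6A'
  i=6: run of 'C' x 9 -> '9C'
  i=15: run of 'A' x 8 -> '8A'
  i=23: run of 'G' x 8 -> '8G'

RLE = 6A9C8A8G


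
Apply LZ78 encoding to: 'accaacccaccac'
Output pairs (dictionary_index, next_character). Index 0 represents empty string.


LZ78 encoding steps:
Dictionary: {0: ''}
Step 1: w='' (idx 0), next='a' -> output (0, 'a'), add 'a' as idx 1
Step 2: w='' (idx 0), next='c' -> output (0, 'c'), add 'c' as idx 2
Step 3: w='c' (idx 2), next='a' -> output (2, 'a'), add 'ca' as idx 3
Step 4: w='a' (idx 1), next='c' -> output (1, 'c'), add 'ac' as idx 4
Step 5: w='c' (idx 2), next='c' -> output (2, 'c'), add 'cc' as idx 5
Step 6: w='ac' (idx 4), next='c' -> output (4, 'c'), add 'acc' as idx 6
Step 7: w='ac' (idx 4), end of input -> output (4, '')


Encoded: [(0, 'a'), (0, 'c'), (2, 'a'), (1, 'c'), (2, 'c'), (4, 'c'), (4, '')]


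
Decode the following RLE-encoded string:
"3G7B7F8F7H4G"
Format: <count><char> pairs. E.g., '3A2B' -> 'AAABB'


Expanding each <count><char> pair:
  3G -> 'GGG'
  7B -> 'BBBBBBB'
  7F -> 'FFFFFFF'
  8F -> 'FFFFFFFF'
  7H -> 'HHHHHHH'
  4G -> 'GGGG'

Decoded = GGGBBBBBBBFFFFFFFFFFFFFFFHHHHHHHGGGG


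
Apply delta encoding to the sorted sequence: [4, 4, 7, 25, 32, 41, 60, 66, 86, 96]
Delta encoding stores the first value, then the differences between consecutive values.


First value: 4
Deltas:
  4 - 4 = 0
  7 - 4 = 3
  25 - 7 = 18
  32 - 25 = 7
  41 - 32 = 9
  60 - 41 = 19
  66 - 60 = 6
  86 - 66 = 20
  96 - 86 = 10


Delta encoded: [4, 0, 3, 18, 7, 9, 19, 6, 20, 10]


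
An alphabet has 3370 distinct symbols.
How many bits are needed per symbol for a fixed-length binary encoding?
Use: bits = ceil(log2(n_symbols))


log2(3370) = 11.7185
Bracket: 2^11 = 2048 < 3370 <= 2^12 = 4096
So ceil(log2(3370)) = 12

bits = ceil(log2(3370)) = ceil(11.7185) = 12 bits


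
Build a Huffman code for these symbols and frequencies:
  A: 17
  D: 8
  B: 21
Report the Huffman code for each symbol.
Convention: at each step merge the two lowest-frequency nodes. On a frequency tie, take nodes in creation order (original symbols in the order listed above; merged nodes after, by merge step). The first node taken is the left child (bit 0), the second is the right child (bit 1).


Huffman tree construction:
Step 1: Merge D(8) + A(17) = 25
Step 2: Merge B(21) + (D+A)(25) = 46
Read each symbol's code off the tree from the root (left child = 0, right child = 1).

Codes:
  A: 11 (length 2)
  D: 10 (length 2)
  B: 0 (length 1)
Average code length: 71/46 = 1.5435 bits/symbol


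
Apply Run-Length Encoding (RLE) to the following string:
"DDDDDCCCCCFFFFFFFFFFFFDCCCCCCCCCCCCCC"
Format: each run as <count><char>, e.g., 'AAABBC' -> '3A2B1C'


Scanning runs left to right:
  i=0: run of 'D' x 5 -> '5D'
  i=5: run of 'C' x 5 -> '5C'
  i=10: run of 'F' x 12 -> '12F'
  i=22: run of 'D' x 1 -> '1D'
  i=23: run of 'C' x 14 -> '14C'

RLE = 5D5C12F1D14C


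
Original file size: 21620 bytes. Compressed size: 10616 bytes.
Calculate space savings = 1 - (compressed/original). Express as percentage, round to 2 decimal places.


ratio = compressed/original = 10616/21620 = 0.491027
savings = 1 - ratio = 1 - 0.491027 = 0.508973
as a percentage: 0.508973 * 100 = 50.9%

Space savings = 1 - 10616/21620 = 50.9%


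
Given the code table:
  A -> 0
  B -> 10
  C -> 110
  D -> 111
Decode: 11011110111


Decoding:
110 -> C
111 -> D
10 -> B
111 -> D


Result: CDBD


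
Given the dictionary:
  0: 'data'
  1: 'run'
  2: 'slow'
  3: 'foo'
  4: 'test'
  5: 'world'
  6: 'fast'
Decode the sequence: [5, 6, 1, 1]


Look up each index in the dictionary:
  5 -> 'world'
  6 -> 'fast'
  1 -> 'run'
  1 -> 'run'

Decoded: "world fast run run"


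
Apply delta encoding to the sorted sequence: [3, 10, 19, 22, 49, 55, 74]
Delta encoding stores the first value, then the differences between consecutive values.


First value: 3
Deltas:
  10 - 3 = 7
  19 - 10 = 9
  22 - 19 = 3
  49 - 22 = 27
  55 - 49 = 6
  74 - 55 = 19


Delta encoded: [3, 7, 9, 3, 27, 6, 19]


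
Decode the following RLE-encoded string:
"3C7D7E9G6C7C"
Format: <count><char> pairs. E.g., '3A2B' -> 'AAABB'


Expanding each <count><char> pair:
  3C -> 'CCC'
  7D -> 'DDDDDDD'
  7E -> 'EEEEEEE'
  9G -> 'GGGGGGGGG'
  6C -> 'CCCCCC'
  7C -> 'CCCCCCC'

Decoded = CCCDDDDDDDEEEEEEEGGGGGGGGGCCCCCCCCCCCCC


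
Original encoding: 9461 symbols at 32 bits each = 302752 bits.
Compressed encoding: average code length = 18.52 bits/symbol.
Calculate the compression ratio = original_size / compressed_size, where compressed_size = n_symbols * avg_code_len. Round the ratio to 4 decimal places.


original_size = n_symbols * orig_bits = 9461 * 32 = 302752 bits
compressed_size = n_symbols * avg_code_len = 9461 * 18.52 = 175217.72 bits
ratio = original_size / compressed_size = 302752 / 175217.72 = 1.7279

Compression ratio = 1.7279


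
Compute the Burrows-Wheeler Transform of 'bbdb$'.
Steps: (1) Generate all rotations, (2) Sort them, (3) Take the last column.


Rotations (sorted):
  0: $bbdb -> last char: b
  1: b$bbd -> last char: d
  2: bbdb$ -> last char: $
  3: bdb$b -> last char: b
  4: db$bb -> last char: b


BWT = bd$bb


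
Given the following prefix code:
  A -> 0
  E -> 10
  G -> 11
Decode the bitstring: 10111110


Decoding step by step:
Bits 10 -> E
Bits 11 -> G
Bits 11 -> G
Bits 10 -> E


Decoded message: EGGE


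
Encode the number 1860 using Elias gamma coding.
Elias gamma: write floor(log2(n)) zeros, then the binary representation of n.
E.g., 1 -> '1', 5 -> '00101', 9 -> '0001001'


num_bits = floor(log2(1860)) + 1 = 11
leading_zeros = num_bits - 1 = 10
binary(1860) = 11101000100

Elias gamma(1860) = '0000000000' + '11101000100' = 000000000011101000100 (21 bits)


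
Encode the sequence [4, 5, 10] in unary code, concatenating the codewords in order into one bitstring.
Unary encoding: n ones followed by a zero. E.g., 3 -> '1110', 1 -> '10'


Encode each number as n ones followed by a terminating 0:
  4 -> 11110 (5 bits)
  5 -> 111110 (6 bits)
  10 -> 11111111110 (11 bits)
Total length = 5 + 6 + 11 = 22 bits.

Unary([4, 5, 10]) = 1111011111011111111110 (22 bits)


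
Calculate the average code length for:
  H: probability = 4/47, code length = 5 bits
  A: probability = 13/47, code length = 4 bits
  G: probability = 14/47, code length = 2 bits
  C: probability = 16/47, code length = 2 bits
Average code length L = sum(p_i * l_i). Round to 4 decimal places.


Weighted contributions p_i * l_i:
  H: (4/47) * 5 = 20/47
  A: (13/47) * 4 = 52/47
  G: (14/47) * 2 = 28/47
  C: (16/47) * 2 = 32/47
Sum = (20 + 52 + 28 + 32)/47 = 132/47

L = 132/47 = 2.8085 bits/symbol


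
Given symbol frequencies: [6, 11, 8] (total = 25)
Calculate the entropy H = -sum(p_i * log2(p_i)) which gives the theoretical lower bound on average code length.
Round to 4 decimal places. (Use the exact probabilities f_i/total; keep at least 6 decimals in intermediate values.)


Per-symbol terms -p_i * log2(p_i) with p_i = f_i/25:
  p = 6/25 = 0.240000: log2(p) = -2.058894, -p*log2(p) = 0.494134
  p = 11/25 = 0.440000: log2(p) = -1.184425, -p*log2(p) = 0.521147
  p = 8/25 = 0.320000: log2(p) = -1.643856, -p*log2(p) = 0.526034
H = 0.494134 + 0.521147 + 0.526034 = 1.541315

H = 1.5413 bits/symbol


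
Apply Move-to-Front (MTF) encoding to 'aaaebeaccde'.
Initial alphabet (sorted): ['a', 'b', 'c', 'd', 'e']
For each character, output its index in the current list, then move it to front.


MTF encoding:
'a': index 0 in ['a', 'b', 'c', 'd', 'e'] -> ['a', 'b', 'c', 'd', 'e']
'a': index 0 in ['a', 'b', 'c', 'd', 'e'] -> ['a', 'b', 'c', 'd', 'e']
'a': index 0 in ['a', 'b', 'c', 'd', 'e'] -> ['a', 'b', 'c', 'd', 'e']
'e': index 4 in ['a', 'b', 'c', 'd', 'e'] -> ['e', 'a', 'b', 'c', 'd']
'b': index 2 in ['e', 'a', 'b', 'c', 'd'] -> ['b', 'e', 'a', 'c', 'd']
'e': index 1 in ['b', 'e', 'a', 'c', 'd'] -> ['e', 'b', 'a', 'c', 'd']
'a': index 2 in ['e', 'b', 'a', 'c', 'd'] -> ['a', 'e', 'b', 'c', 'd']
'c': index 3 in ['a', 'e', 'b', 'c', 'd'] -> ['c', 'a', 'e', 'b', 'd']
'c': index 0 in ['c', 'a', 'e', 'b', 'd'] -> ['c', 'a', 'e', 'b', 'd']
'd': index 4 in ['c', 'a', 'e', 'b', 'd'] -> ['d', 'c', 'a', 'e', 'b']
'e': index 3 in ['d', 'c', 'a', 'e', 'b'] -> ['e', 'd', 'c', 'a', 'b']


Output: [0, 0, 0, 4, 2, 1, 2, 3, 0, 4, 3]


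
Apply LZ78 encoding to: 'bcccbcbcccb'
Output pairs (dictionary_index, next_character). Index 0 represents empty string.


LZ78 encoding steps:
Dictionary: {0: ''}
Step 1: w='' (idx 0), next='b' -> output (0, 'b'), add 'b' as idx 1
Step 2: w='' (idx 0), next='c' -> output (0, 'c'), add 'c' as idx 2
Step 3: w='c' (idx 2), next='c' -> output (2, 'c'), add 'cc' as idx 3
Step 4: w='b' (idx 1), next='c' -> output (1, 'c'), add 'bc' as idx 4
Step 5: w='bc' (idx 4), next='c' -> output (4, 'c'), add 'bcc' as idx 5
Step 6: w='c' (idx 2), next='b' -> output (2, 'b'), add 'cb' as idx 6


Encoded: [(0, 'b'), (0, 'c'), (2, 'c'), (1, 'c'), (4, 'c'), (2, 'b')]


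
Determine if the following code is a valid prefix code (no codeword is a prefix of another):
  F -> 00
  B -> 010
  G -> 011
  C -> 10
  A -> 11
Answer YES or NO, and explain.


Checking each pair (does one codeword prefix another?):
  F='00' vs B='010': no prefix
  F='00' vs G='011': no prefix
  F='00' vs C='10': no prefix
  F='00' vs A='11': no prefix
  B='010' vs F='00': no prefix
  B='010' vs G='011': no prefix
  B='010' vs C='10': no prefix
  B='010' vs A='11': no prefix
  G='011' vs F='00': no prefix
  G='011' vs B='010': no prefix
  G='011' vs C='10': no prefix
  G='011' vs A='11': no prefix
  C='10' vs F='00': no prefix
  C='10' vs B='010': no prefix
  C='10' vs G='011': no prefix
  C='10' vs A='11': no prefix
  A='11' vs F='00': no prefix
  A='11' vs B='010': no prefix
  A='11' vs G='011': no prefix
  A='11' vs C='10': no prefix
No violation found over all pairs.

YES -- this is a valid prefix code. No codeword is a prefix of any other codeword.


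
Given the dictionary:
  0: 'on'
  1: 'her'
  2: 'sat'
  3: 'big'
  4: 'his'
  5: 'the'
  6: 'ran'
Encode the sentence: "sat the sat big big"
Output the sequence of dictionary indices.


Look up each word in the dictionary:
  'sat' -> 2
  'the' -> 5
  'sat' -> 2
  'big' -> 3
  'big' -> 3

Encoded: [2, 5, 2, 3, 3]


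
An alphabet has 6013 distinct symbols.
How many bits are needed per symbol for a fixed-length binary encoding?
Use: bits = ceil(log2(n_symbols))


log2(6013) = 12.5539
Bracket: 2^12 = 4096 < 6013 <= 2^13 = 8192
So ceil(log2(6013)) = 13

bits = ceil(log2(6013)) = ceil(12.5539) = 13 bits


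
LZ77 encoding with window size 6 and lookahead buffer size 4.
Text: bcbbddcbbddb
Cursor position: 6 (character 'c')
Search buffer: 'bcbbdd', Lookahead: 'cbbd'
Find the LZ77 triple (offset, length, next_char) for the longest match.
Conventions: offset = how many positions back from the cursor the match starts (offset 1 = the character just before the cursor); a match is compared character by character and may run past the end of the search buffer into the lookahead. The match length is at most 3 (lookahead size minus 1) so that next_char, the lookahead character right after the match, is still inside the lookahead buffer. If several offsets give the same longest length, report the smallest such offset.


Try each offset into the search buffer:
  offset=1 (pos 5, char 'd'): match length 0
  offset=2 (pos 4, char 'd'): match length 0
  offset=3 (pos 3, char 'b'): match length 0
  offset=4 (pos 2, char 'b'): match length 0
  offset=5 (pos 1, char 'c'): match length 3
  offset=6 (pos 0, char 'b'): match length 0
Longest match has length 3 at offset 5.
next_char = character at position 6 + 3 = 9 -> 'd'

Best match: offset=5, length=3 (matching 'cbb' starting at position 1)
LZ77 triple: (5, 3, 'd')


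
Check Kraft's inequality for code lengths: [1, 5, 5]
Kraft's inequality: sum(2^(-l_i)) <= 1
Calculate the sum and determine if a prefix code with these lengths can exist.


Sum = 2^(-1) + 2^(-5) + 2^(-5)
    = 0.5 + 0.03125 + 0.03125
    = 18/32 = 0.5625
Since 0.5625 <= 1, Kraft's inequality IS satisfied.
A prefix code with these lengths CAN exist.

Kraft sum = 0.5625. Satisfied.


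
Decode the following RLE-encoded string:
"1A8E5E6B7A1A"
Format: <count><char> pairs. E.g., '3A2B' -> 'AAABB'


Expanding each <count><char> pair:
  1A -> 'A'
  8E -> 'EEEEEEEE'
  5E -> 'EEEEE'
  6B -> 'BBBBBB'
  7A -> 'AAAAAAA'
  1A -> 'A'

Decoded = AEEEEEEEEEEEEEBBBBBBAAAAAAAA


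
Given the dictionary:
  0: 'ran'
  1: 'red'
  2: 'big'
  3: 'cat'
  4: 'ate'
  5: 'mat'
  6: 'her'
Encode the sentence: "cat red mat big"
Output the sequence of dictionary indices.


Look up each word in the dictionary:
  'cat' -> 3
  'red' -> 1
  'mat' -> 5
  'big' -> 2

Encoded: [3, 1, 5, 2]


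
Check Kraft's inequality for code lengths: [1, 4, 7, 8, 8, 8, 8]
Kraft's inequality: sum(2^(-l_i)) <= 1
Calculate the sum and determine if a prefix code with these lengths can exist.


Sum = 2^(-1) + 2^(-4) + 2^(-7) + 2^(-8) + 2^(-8) + 2^(-8) + 2^(-8)
    = 0.5 + 0.0625 + 0.0078125 + 0.00390625 + 0.00390625 + 0.00390625 + 0.00390625
    = 150/256 = 0.5859375
Since 0.5859375 <= 1, Kraft's inequality IS satisfied.
A prefix code with these lengths CAN exist.

Kraft sum = 0.5859375. Satisfied.


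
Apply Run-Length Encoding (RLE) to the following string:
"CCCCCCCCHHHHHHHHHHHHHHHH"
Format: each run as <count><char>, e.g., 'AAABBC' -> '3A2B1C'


Scanning runs left to right:
  i=0: run of 'C' x 8 -> '8C'
  i=8: run of 'H' x 16 -> '16H'

RLE = 8C16H


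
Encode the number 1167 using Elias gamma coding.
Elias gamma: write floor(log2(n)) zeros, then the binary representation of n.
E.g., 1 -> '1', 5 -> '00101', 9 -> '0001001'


num_bits = floor(log2(1167)) + 1 = 11
leading_zeros = num_bits - 1 = 10
binary(1167) = 10010001111

Elias gamma(1167) = '0000000000' + '10010001111' = 000000000010010001111 (21 bits)


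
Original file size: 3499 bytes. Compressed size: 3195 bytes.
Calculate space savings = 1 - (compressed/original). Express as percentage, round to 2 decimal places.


ratio = compressed/original = 3195/3499 = 0.913118
savings = 1 - ratio = 1 - 0.913118 = 0.086882
as a percentage: 0.086882 * 100 = 8.69%

Space savings = 1 - 3195/3499 = 8.69%


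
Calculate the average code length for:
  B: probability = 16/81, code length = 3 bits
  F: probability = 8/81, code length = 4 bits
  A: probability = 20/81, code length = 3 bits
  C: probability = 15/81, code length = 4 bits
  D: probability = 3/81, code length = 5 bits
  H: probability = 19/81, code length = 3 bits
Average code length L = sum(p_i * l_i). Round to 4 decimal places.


Weighted contributions p_i * l_i:
  B: (16/81) * 3 = 48/81
  F: (8/81) * 4 = 32/81
  A: (20/81) * 3 = 60/81
  C: (15/81) * 4 = 60/81
  D: (3/81) * 5 = 15/81
  H: (19/81) * 3 = 57/81
Sum = (48 + 32 + 60 + 60 + 15 + 57)/81 = 272/81

L = 272/81 = 3.3580 bits/symbol


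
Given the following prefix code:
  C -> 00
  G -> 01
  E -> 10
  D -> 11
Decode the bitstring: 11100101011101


Decoding step by step:
Bits 11 -> D
Bits 10 -> E
Bits 01 -> G
Bits 01 -> G
Bits 01 -> G
Bits 11 -> D
Bits 01 -> G


Decoded message: DEGGGDG


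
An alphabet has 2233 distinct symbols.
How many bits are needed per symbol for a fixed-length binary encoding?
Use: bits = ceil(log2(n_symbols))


log2(2233) = 11.1248
Bracket: 2^11 = 2048 < 2233 <= 2^12 = 4096
So ceil(log2(2233)) = 12

bits = ceil(log2(2233)) = ceil(11.1248) = 12 bits


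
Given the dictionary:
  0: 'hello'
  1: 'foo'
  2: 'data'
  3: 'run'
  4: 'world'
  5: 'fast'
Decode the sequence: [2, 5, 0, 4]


Look up each index in the dictionary:
  2 -> 'data'
  5 -> 'fast'
  0 -> 'hello'
  4 -> 'world'

Decoded: "data fast hello world"


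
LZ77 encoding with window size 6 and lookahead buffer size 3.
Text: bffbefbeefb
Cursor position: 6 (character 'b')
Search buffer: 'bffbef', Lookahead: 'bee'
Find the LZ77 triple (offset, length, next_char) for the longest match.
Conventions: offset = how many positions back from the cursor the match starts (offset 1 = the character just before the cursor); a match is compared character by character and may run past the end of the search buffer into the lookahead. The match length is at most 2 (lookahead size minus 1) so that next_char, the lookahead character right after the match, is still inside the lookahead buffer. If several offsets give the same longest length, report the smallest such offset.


Try each offset into the search buffer:
  offset=1 (pos 5, char 'f'): match length 0
  offset=2 (pos 4, char 'e'): match length 0
  offset=3 (pos 3, char 'b'): match length 2
  offset=4 (pos 2, char 'f'): match length 0
  offset=5 (pos 1, char 'f'): match length 0
  offset=6 (pos 0, char 'b'): match length 1
Longest match has length 2 at offset 3.
next_char = character at position 6 + 2 = 8 -> 'e'

Best match: offset=3, length=2 (matching 'be' starting at position 3)
LZ77 triple: (3, 2, 'e')


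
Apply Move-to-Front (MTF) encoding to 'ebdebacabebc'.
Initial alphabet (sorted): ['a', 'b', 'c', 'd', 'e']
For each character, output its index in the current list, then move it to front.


MTF encoding:
'e': index 4 in ['a', 'b', 'c', 'd', 'e'] -> ['e', 'a', 'b', 'c', 'd']
'b': index 2 in ['e', 'a', 'b', 'c', 'd'] -> ['b', 'e', 'a', 'c', 'd']
'd': index 4 in ['b', 'e', 'a', 'c', 'd'] -> ['d', 'b', 'e', 'a', 'c']
'e': index 2 in ['d', 'b', 'e', 'a', 'c'] -> ['e', 'd', 'b', 'a', 'c']
'b': index 2 in ['e', 'd', 'b', 'a', 'c'] -> ['b', 'e', 'd', 'a', 'c']
'a': index 3 in ['b', 'e', 'd', 'a', 'c'] -> ['a', 'b', 'e', 'd', 'c']
'c': index 4 in ['a', 'b', 'e', 'd', 'c'] -> ['c', 'a', 'b', 'e', 'd']
'a': index 1 in ['c', 'a', 'b', 'e', 'd'] -> ['a', 'c', 'b', 'e', 'd']
'b': index 2 in ['a', 'c', 'b', 'e', 'd'] -> ['b', 'a', 'c', 'e', 'd']
'e': index 3 in ['b', 'a', 'c', 'e', 'd'] -> ['e', 'b', 'a', 'c', 'd']
'b': index 1 in ['e', 'b', 'a', 'c', 'd'] -> ['b', 'e', 'a', 'c', 'd']
'c': index 3 in ['b', 'e', 'a', 'c', 'd'] -> ['c', 'b', 'e', 'a', 'd']


Output: [4, 2, 4, 2, 2, 3, 4, 1, 2, 3, 1, 3]


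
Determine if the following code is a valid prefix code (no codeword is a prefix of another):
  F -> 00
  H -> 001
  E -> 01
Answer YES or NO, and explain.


Checking each pair (does one codeword prefix another?):
  F='00' vs H='001': prefix -- VIOLATION

NO -- this is NOT a valid prefix code. F (00) is a prefix of H (001).


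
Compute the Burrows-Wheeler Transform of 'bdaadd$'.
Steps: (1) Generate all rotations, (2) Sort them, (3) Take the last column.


Rotations (sorted):
  0: $bdaadd -> last char: d
  1: aadd$bd -> last char: d
  2: add$bda -> last char: a
  3: bdaadd$ -> last char: $
  4: d$bdaad -> last char: d
  5: daadd$b -> last char: b
  6: dd$bdaa -> last char: a


BWT = dda$dba


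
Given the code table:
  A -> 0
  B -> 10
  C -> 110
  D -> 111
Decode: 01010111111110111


Decoding:
0 -> A
10 -> B
10 -> B
111 -> D
111 -> D
110 -> C
111 -> D


Result: ABBDDCD


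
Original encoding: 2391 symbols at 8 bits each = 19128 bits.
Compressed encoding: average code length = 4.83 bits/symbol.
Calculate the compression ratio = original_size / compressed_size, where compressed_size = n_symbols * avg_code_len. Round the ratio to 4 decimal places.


original_size = n_symbols * orig_bits = 2391 * 8 = 19128 bits
compressed_size = n_symbols * avg_code_len = 2391 * 4.83 = 11548.53 bits
ratio = original_size / compressed_size = 19128 / 11548.53 = 1.6563

Compression ratio = 1.6563


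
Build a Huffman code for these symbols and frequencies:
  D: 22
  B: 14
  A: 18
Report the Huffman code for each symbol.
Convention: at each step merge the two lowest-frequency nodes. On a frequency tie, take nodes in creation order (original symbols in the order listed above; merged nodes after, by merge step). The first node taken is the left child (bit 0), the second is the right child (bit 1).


Huffman tree construction:
Step 1: Merge B(14) + A(18) = 32
Step 2: Merge D(22) + (B+A)(32) = 54
Read each symbol's code off the tree from the root (left child = 0, right child = 1).

Codes:
  D: 0 (length 1)
  B: 10 (length 2)
  A: 11 (length 2)
Average code length: 86/54 = 1.5926 bits/symbol


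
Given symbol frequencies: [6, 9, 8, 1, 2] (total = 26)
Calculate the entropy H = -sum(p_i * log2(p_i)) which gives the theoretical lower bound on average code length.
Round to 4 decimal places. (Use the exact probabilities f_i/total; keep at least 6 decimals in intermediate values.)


Per-symbol terms -p_i * log2(p_i) with p_i = f_i/26:
  p = 6/26 = 0.230769: log2(p) = -2.115477, -p*log2(p) = 0.488187
  p = 9/26 = 0.346154: log2(p) = -1.530515, -p*log2(p) = 0.529794
  p = 8/26 = 0.307692: log2(p) = -1.700440, -p*log2(p) = 0.523212
  p = 1/26 = 0.038462: log2(p) = -4.700440, -p*log2(p) = 0.180786
  p = 2/26 = 0.076923: log2(p) = -3.700440, -p*log2(p) = 0.284649
H = 0.488187 + 0.529794 + 0.523212 + 0.180786 + 0.284649 = 2.006628

H = 2.0066 bits/symbol


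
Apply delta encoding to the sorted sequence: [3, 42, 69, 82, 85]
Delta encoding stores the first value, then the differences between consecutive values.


First value: 3
Deltas:
  42 - 3 = 39
  69 - 42 = 27
  82 - 69 = 13
  85 - 82 = 3


Delta encoded: [3, 39, 27, 13, 3]


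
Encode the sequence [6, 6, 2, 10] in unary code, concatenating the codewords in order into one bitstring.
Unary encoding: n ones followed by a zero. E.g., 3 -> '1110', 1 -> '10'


Encode each number as n ones followed by a terminating 0:
  6 -> 1111110 (7 bits)
  6 -> 1111110 (7 bits)
  2 -> 110 (3 bits)
  10 -> 11111111110 (11 bits)
Total length = 7 + 7 + 3 + 11 = 28 bits.

Unary([6, 6, 2, 10]) = 1111110111111011011111111110 (28 bits)


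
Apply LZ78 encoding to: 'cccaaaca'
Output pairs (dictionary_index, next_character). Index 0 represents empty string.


LZ78 encoding steps:
Dictionary: {0: ''}
Step 1: w='' (idx 0), next='c' -> output (0, 'c'), add 'c' as idx 1
Step 2: w='c' (idx 1), next='c' -> output (1, 'c'), add 'cc' as idx 2
Step 3: w='' (idx 0), next='a' -> output (0, 'a'), add 'a' as idx 3
Step 4: w='a' (idx 3), next='a' -> output (3, 'a'), add 'aa' as idx 4
Step 5: w='c' (idx 1), next='a' -> output (1, 'a'), add 'ca' as idx 5


Encoded: [(0, 'c'), (1, 'c'), (0, 'a'), (3, 'a'), (1, 'a')]


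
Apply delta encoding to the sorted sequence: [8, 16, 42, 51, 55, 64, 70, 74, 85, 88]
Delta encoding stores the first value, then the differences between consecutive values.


First value: 8
Deltas:
  16 - 8 = 8
  42 - 16 = 26
  51 - 42 = 9
  55 - 51 = 4
  64 - 55 = 9
  70 - 64 = 6
  74 - 70 = 4
  85 - 74 = 11
  88 - 85 = 3


Delta encoded: [8, 8, 26, 9, 4, 9, 6, 4, 11, 3]


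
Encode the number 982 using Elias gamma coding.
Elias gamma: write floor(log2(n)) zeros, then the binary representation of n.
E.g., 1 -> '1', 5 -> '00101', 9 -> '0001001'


num_bits = floor(log2(982)) + 1 = 10
leading_zeros = num_bits - 1 = 9
binary(982) = 1111010110

Elias gamma(982) = '000000000' + '1111010110' = 0000000001111010110 (19 bits)


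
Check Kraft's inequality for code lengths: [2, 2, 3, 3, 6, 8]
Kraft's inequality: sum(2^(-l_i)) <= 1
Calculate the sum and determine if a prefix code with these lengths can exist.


Sum = 2^(-2) + 2^(-2) + 2^(-3) + 2^(-3) + 2^(-6) + 2^(-8)
    = 0.25 + 0.25 + 0.125 + 0.125 + 0.015625 + 0.00390625
    = 197/256 = 0.76953125
Since 0.76953125 <= 1, Kraft's inequality IS satisfied.
A prefix code with these lengths CAN exist.

Kraft sum = 0.76953125. Satisfied.


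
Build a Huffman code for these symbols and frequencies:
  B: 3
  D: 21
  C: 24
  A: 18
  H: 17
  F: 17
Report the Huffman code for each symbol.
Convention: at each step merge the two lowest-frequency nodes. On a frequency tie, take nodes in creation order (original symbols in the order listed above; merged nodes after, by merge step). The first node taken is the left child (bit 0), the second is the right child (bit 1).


Huffman tree construction:
Step 1: Merge B(3) + H(17) = 20
Step 2: Merge F(17) + A(18) = 35
Step 3: Merge (B+H)(20) + D(21) = 41
Step 4: Merge C(24) + (F+A)(35) = 59
Step 5: Merge ((B+H)+D)(41) + (C+(F+A))(59) = 100
Read each symbol's code off the tree from the root (left child = 0, right child = 1).

Codes:
  B: 000 (length 3)
  D: 01 (length 2)
  C: 10 (length 2)
  A: 111 (length 3)
  H: 001 (length 3)
  F: 110 (length 3)
Average code length: 255/100 = 2.5500 bits/symbol


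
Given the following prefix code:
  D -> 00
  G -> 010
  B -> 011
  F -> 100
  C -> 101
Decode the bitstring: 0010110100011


Decoding step by step:
Bits 00 -> D
Bits 101 -> C
Bits 101 -> C
Bits 00 -> D
Bits 011 -> B


Decoded message: DCCDB


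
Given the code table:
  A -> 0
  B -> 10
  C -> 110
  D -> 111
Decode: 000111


Decoding:
0 -> A
0 -> A
0 -> A
111 -> D


Result: AAAD


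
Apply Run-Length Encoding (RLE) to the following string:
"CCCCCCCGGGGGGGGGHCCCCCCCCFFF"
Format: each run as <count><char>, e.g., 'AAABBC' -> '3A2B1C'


Scanning runs left to right:
  i=0: run of 'C' x 7 -> '7C'
  i=7: run of 'G' x 9 -> '9G'
  i=16: run of 'H' x 1 -> '1H'
  i=17: run of 'C' x 8 -> '8C'
  i=25: run of 'F' x 3 -> '3F'

RLE = 7C9G1H8C3F


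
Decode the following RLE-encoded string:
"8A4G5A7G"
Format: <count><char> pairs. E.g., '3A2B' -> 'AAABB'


Expanding each <count><char> pair:
  8A -> 'AAAAAAAA'
  4G -> 'GGGG'
  5A -> 'AAAAA'
  7G -> 'GGGGGGG'

Decoded = AAAAAAAAGGGGAAAAAGGGGGGG


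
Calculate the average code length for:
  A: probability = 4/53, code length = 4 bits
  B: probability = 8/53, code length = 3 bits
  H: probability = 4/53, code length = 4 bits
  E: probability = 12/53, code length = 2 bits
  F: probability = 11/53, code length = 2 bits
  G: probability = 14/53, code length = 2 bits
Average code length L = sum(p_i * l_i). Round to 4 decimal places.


Weighted contributions p_i * l_i:
  A: (4/53) * 4 = 16/53
  B: (8/53) * 3 = 24/53
  H: (4/53) * 4 = 16/53
  E: (12/53) * 2 = 24/53
  F: (11/53) * 2 = 22/53
  G: (14/53) * 2 = 28/53
Sum = (16 + 24 + 16 + 24 + 22 + 28)/53 = 130/53

L = 130/53 = 2.4528 bits/symbol


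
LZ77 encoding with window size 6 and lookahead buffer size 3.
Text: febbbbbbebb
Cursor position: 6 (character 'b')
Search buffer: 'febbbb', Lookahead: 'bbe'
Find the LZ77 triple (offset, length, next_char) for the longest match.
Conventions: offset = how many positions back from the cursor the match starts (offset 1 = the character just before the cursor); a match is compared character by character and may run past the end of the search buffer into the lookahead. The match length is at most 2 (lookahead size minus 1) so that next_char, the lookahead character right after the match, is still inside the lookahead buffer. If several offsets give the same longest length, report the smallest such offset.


Try each offset into the search buffer:
  offset=1 (pos 5, char 'b'): match length 2
  offset=2 (pos 4, char 'b'): match length 2
  offset=3 (pos 3, char 'b'): match length 2
  offset=4 (pos 2, char 'b'): match length 2
  offset=5 (pos 1, char 'e'): match length 0
  offset=6 (pos 0, char 'f'): match length 0
Longest match has length 2, found at offsets 1, 2, 3, 4; take the smallest, offset 1.
next_char = character at position 6 + 2 = 8 -> 'e'

Best match: offset=1, length=2 (matching 'bb' starting at position 5)
LZ77 triple: (1, 2, 'e')


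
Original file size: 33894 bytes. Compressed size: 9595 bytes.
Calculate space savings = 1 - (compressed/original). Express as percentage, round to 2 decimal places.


ratio = compressed/original = 9595/33894 = 0.283088
savings = 1 - ratio = 1 - 0.283088 = 0.716912
as a percentage: 0.716912 * 100 = 71.69%

Space savings = 1 - 9595/33894 = 71.69%


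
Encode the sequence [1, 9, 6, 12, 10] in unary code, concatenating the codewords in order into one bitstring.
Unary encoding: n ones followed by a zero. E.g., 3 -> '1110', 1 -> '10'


Encode each number as n ones followed by a terminating 0:
  1 -> 10 (2 bits)
  9 -> 1111111110 (10 bits)
  6 -> 1111110 (7 bits)
  12 -> 1111111111110 (13 bits)
  10 -> 11111111110 (11 bits)
Total length = 2 + 10 + 7 + 13 + 11 = 43 bits.

Unary([1, 9, 6, 12, 10]) = 1011111111101111110111111111111011111111110 (43 bits)


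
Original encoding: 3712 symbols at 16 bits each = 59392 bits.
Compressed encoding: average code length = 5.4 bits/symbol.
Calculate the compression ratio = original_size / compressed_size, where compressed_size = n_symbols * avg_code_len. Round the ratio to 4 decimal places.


original_size = n_symbols * orig_bits = 3712 * 16 = 59392 bits
compressed_size = n_symbols * avg_code_len = 3712 * 5.4 = 20044.8 bits
ratio = original_size / compressed_size = 59392 / 20044.8 = 2.963

Compression ratio = 2.963


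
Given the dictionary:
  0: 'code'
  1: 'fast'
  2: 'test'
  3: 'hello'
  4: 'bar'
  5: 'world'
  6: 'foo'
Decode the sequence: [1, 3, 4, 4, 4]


Look up each index in the dictionary:
  1 -> 'fast'
  3 -> 'hello'
  4 -> 'bar'
  4 -> 'bar'
  4 -> 'bar'

Decoded: "fast hello bar bar bar"


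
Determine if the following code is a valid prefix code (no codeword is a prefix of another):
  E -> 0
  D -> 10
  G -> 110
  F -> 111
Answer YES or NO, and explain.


Checking each pair (does one codeword prefix another?):
  E='0' vs D='10': no prefix
  E='0' vs G='110': no prefix
  E='0' vs F='111': no prefix
  D='10' vs E='0': no prefix
  D='10' vs G='110': no prefix
  D='10' vs F='111': no prefix
  G='110' vs E='0': no prefix
  G='110' vs D='10': no prefix
  G='110' vs F='111': no prefix
  F='111' vs E='0': no prefix
  F='111' vs D='10': no prefix
  F='111' vs G='110': no prefix
No violation found over all pairs.

YES -- this is a valid prefix code. No codeword is a prefix of any other codeword.


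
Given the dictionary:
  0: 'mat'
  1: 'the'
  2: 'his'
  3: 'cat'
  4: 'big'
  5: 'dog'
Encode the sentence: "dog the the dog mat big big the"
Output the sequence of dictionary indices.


Look up each word in the dictionary:
  'dog' -> 5
  'the' -> 1
  'the' -> 1
  'dog' -> 5
  'mat' -> 0
  'big' -> 4
  'big' -> 4
  'the' -> 1

Encoded: [5, 1, 1, 5, 0, 4, 4, 1]


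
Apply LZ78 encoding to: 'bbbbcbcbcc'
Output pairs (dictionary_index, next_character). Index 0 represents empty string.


LZ78 encoding steps:
Dictionary: {0: ''}
Step 1: w='' (idx 0), next='b' -> output (0, 'b'), add 'b' as idx 1
Step 2: w='b' (idx 1), next='b' -> output (1, 'b'), add 'bb' as idx 2
Step 3: w='b' (idx 1), next='c' -> output (1, 'c'), add 'bc' as idx 3
Step 4: w='bc' (idx 3), next='b' -> output (3, 'b'), add 'bcb' as idx 4
Step 5: w='' (idx 0), next='c' -> output (0, 'c'), add 'c' as idx 5
Step 6: w='c' (idx 5), end of input -> output (5, '')


Encoded: [(0, 'b'), (1, 'b'), (1, 'c'), (3, 'b'), (0, 'c'), (5, '')]


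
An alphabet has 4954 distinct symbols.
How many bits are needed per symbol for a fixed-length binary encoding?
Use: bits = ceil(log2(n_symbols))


log2(4954) = 12.2744
Bracket: 2^12 = 4096 < 4954 <= 2^13 = 8192
So ceil(log2(4954)) = 13

bits = ceil(log2(4954)) = ceil(12.2744) = 13 bits


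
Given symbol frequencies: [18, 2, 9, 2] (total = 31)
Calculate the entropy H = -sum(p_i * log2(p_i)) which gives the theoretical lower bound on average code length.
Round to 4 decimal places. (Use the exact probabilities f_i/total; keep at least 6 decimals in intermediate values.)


Per-symbol terms -p_i * log2(p_i) with p_i = f_i/31:
  p = 18/31 = 0.580645: log2(p) = -0.784271, -p*log2(p) = 0.455383
  p = 2/31 = 0.064516: log2(p) = -3.954196, -p*log2(p) = 0.255109
  p = 9/31 = 0.290323: log2(p) = -1.784271, -p*log2(p) = 0.518014
  p = 2/31 = 0.064516: log2(p) = -3.954196, -p*log2(p) = 0.255109
H = 0.455383 + 0.255109 + 0.518014 + 0.255109 = 1.483615

H = 1.4836 bits/symbol
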